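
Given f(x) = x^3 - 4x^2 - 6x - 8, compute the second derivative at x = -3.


First derivative:
f'(x) = 3x^2 - 8x - 6
Second derivative:
f''(x) = 6x - 8
Substitute x = -3:
f''(-3) = 6 * (-3) - 8
= -18 - 8
= -26

-26


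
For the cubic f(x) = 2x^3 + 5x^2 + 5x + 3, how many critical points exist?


Find where f'(x) = 0:
f(x) = 2x^3 + 5x^2 + 5x + 3
f'(x) = 6x^2 + 10x + 5
This is a quadratic in x. Use the discriminant to count real roots.
Discriminant = (10)^2 - 4 * 6 * 5
= 100 - 120
= -20
Since discriminant < 0, f'(x) = 0 has no real solutions.
Number of critical points: 0

0


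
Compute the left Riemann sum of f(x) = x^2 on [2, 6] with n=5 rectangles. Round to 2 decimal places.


Left Riemann sum uses left endpoints of each subinterval.
Interval: [2, 6], n = 5
dx = (6 - 2) / 5 = 4/5
Left endpoints: [2, 14/5, 18/5, 22/5, 26/5]
f values: [4, 196/25, 324/25, 484/25, 676/25]
Sum = dx * (sum of f values)
= 4/5 * 356/5
= 1424/25 = 56.96

56.96


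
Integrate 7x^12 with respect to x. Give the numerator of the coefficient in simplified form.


Apply the power rule for integration:
integral of ax^n dx = a/(n+1) * x^(n+1) + C
integral of 7x^12 dx
= 7/13 * x^13 + C
The coefficient in lowest terms is 7/13, and its numerator is 7

7


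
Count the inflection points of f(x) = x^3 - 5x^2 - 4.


Inflection points occur where f''(x) = 0 and concavity changes.
f(x) = x^3 - 5x^2 - 4
f'(x) = 3x^2 - 10x
f''(x) = 6x - 10
Set f''(x) = 0:
6x - 10 = 0
x = 10 / 6 = 5/3
Since f''(x) is linear (degree 1), it changes sign at this point.
Therefore there is exactly 1 inflection point.

1


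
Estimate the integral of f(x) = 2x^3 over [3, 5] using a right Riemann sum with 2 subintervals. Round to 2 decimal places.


Right Riemann sum uses right endpoints of each subinterval.
Interval: [3, 5], n = 2
dx = (5 - 3) / 2 = 1
Right endpoints: [4, 5]
f values: [128, 250]
Sum = dx * (sum of f values)
= 1 * 378
= 378 = 378.00

378.00


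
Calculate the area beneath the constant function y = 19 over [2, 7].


The area under a constant function y = 19 is a rectangle.
Width = 7 - 2 = 5
Height = 19
Area = width * height
= 5 * 19
= 95

95


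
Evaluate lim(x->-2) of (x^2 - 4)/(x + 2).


Direct substitution gives 0/0, so we factor the numerator.
Factor: (x^2 - 4) = (x + 2)(x - 2)
Cancel the common factor (x + 2):
(x^2 - 4)/(x + 2) = (x - 2)
Now substitute x = -2:
= (-2) - (2) = -4

-4


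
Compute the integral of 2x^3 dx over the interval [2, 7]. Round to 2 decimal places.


Find the antiderivative of 2x^3:
F(x) = 2/4 * x^4
Apply the Fundamental Theorem of Calculus:
F(7) - F(2)
= 2/4 * 7^4 - 2/4 * 2^4
= 2/4 * (2401 - 16)
= 2/4 * 2385
= 2385/2 = 1192.50

1192.50


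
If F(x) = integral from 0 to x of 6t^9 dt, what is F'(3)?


By the Fundamental Theorem of Calculus (Part 1):
If F(x) = integral from 0 to x of f(t) dt, then F'(x) = f(x)
Here f(t) = 6t^9
So F'(x) = 6x^9
Evaluate at x = 3:
F'(3) = 6 * 3^9
= 6 * 19683
= 118098

118098


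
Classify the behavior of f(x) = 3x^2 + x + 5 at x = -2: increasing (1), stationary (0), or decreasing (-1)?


Compute f'(x) to determine behavior:
f'(x) = 6x + 1
f'(-2) = 6 * (-2) + 1
= -12 + 1
= -11
Since f'(-2) < 0, the function is decreasing (-1)

-1


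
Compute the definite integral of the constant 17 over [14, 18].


The integral of a constant k over [a, b] equals k * (b - a).
integral from 14 to 18 of 17 dx
= 17 * (18 - 14)
= 17 * 4
= 68

68


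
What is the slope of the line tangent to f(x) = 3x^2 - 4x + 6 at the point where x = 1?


The slope of the tangent line equals f'(x) at the point.
f(x) = 3x^2 - 4x + 6
f'(x) = 6x - 4
At x = 1:
f'(1) = 6 * 1 - 4
= 6 - 4
= 2

2


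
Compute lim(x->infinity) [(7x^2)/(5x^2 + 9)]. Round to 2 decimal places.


For limits at infinity with equal-degree polynomials,
we compare leading coefficients.
Numerator leading term: 7x^2
Denominator leading term: 5x^2
Divide both by x^2:
lim = (7) / (5 + 9/x^2)
As x -> infinity, the 1/x and 1/x^2 terms vanish:
= 7/5 = 1.40

1.40


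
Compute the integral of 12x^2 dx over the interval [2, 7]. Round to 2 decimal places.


Find the antiderivative of 12x^2:
F(x) = 12/3 * x^3
Apply the Fundamental Theorem of Calculus:
F(7) - F(2)
= 12/3 * 7^3 - 12/3 * 2^3
= 12/3 * (343 - 8)
= 12/3 * 335
= 1340 = 1340.00

1340.00


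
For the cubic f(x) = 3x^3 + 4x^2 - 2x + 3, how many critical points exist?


Find where f'(x) = 0:
f(x) = 3x^3 + 4x^2 - 2x + 3
f'(x) = 9x^2 + 8x - 2
This is a quadratic in x. Use the discriminant to count real roots.
Discriminant = (8)^2 - 4 * 9 * (-2)
= 64 - (-72)
= 136
Since discriminant > 0, f'(x) = 0 has 2 real solutions.
Number of critical points: 2

2


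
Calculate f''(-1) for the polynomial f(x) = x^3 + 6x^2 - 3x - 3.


First derivative:
f'(x) = 3x^2 + 12x - 3
Second derivative:
f''(x) = 6x + 12
Substitute x = -1:
f''(-1) = 6 * (-1) + 12
= -6 + 12
= 6

6


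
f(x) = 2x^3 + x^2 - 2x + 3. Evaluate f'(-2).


Differentiate f(x) = 2x^3 + x^2 - 2x + 3 term by term:
f'(x) = 6x^2 + 2x - 2
Substitute x = -2:
f'(-2) = 6 * (-2)^2 + 2 * (-2) - 2
= 24 - 4 - 2
= 18

18


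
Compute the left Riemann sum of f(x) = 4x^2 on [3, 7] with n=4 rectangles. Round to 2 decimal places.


Left Riemann sum uses left endpoints of each subinterval.
Interval: [3, 7], n = 4
dx = (7 - 3) / 4 = 1
Left endpoints: [3, 4, 5, 6]
f values: [36, 64, 100, 144]
Sum = dx * (sum of f values)
= 1 * 344
= 344 = 344.00

344.00


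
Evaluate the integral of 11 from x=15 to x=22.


The integral of a constant k over [a, b] equals k * (b - a).
integral from 15 to 22 of 11 dx
= 11 * (22 - 15)
= 11 * 7
= 77

77


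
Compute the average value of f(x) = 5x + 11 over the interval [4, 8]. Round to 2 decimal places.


Average value = 1/(b-a) * integral from a to b of f(x) dx
First compute the integral of 5x + 11:
F(x) = (5/2)x^2 + 11x
F(8) = 5/2 * 64 + 11 * 8 = 248
F(4) = 5/2 * 16 + 11 * 4 = 84
Integral = 248 - 84 = 164
Average = 164 / (8 - 4) = 164 / 4
= 41 = 41.00

41.00


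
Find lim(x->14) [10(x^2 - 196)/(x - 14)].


Direct substitution gives 0/0, so we factor the numerator.
Factor: 10(x^2 - 196) = 10 * (x - 14)(x + 14)
Cancel the common factor (x - 14):
10(x^2 - 196)/(x - 14) = 10 * (x + 14)
Now substitute x = 14:
= 10 * (14 + 14) = 280

280


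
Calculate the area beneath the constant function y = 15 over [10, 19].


The area under a constant function y = 15 is a rectangle.
Width = 19 - 10 = 9
Height = 15
Area = width * height
= 9 * 15
= 135

135


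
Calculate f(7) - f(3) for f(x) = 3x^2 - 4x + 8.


Net change = f(b) - f(a)
f(x) = 3x^2 - 4x + 8
Compute f(7):
f(7) = 3 * 7^2 - 4 * 7 + 8
= 147 - 28 + 8
= 127
Compute f(3):
f(3) = 3 * 3^2 - 4 * 3 + 8
= 27 - 12 + 8
= 23
Net change = 127 - 23 = 104

104


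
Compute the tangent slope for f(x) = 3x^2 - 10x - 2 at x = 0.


The slope of the tangent line equals f'(x) at the point.
f(x) = 3x^2 - 10x - 2
f'(x) = 6x - 10
At x = 0:
f'(0) = 6 * 0 - 10
= 0 - 10
= -10

-10


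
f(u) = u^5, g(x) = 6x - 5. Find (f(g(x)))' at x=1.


Using the chain rule: (f(g(x)))' = f'(g(x)) * g'(x)
First, find g(1):
g(1) = 6 * 1 - 5 = 1
Next, f'(u) = 5u^4
And g'(x) = 6
So f'(g(1)) * g'(1)
= 5 * 1^4 * 6
= 5 * 1 * 6
= 30

30


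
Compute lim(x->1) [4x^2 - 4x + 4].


Since polynomials are continuous, we use direct substitution.
lim(x->1) of 4x^2 - 4x + 4
= 4 * 1^2 - 4 * 1 + 4
= 4 - 4 + 4
= 4

4


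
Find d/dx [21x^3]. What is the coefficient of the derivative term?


We apply the power rule: d/dx [ax^n] = a*n * x^(n-1)
d/dx [21x^3]
= 21 * 3 * x^(3-1)
= 63x^2
The coefficient is 63

63


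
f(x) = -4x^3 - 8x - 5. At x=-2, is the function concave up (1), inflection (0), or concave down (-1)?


Concavity is determined by the sign of f''(x).
f(x) = -4x^3 - 8x - 5
f'(x) = -12x^2 - 8
f''(x) = -24x
f''(-2) = -24 * (-2) + 0
= 48 + 0
= 48
Since f''(-2) > 0, the function is concave up (1)

1


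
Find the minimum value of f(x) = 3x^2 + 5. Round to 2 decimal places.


For a quadratic f(x) = ax^2 + bx + c with a > 0, the minimum is at the vertex.
Vertex x-coordinate: x = -b/(2a)
x = -(0) / (2 * 3)
x = 0/6 = 0
Substitute back to find the minimum value:
f(0) = 3 * 0^2 + 0 * 0 + 5
= 0 + 0 + 5
= 5 = 5.00

5.00


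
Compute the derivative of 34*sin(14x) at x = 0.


Apply the chain rule to differentiate 34*sin(14x):
d/dx [34*sin(14x)]
= 34 * cos(14x) * d/dx(14x)
= 34 * 14 * cos(14x)
= 476 * cos(14x)
Evaluate at x = 0:
= 476 * cos(0)
= 476 * 1
= 476

476


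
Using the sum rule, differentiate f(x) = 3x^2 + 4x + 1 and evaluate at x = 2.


Differentiate term by term using power and sum rules:
f(x) = 3x^2 + 4x + 1
f'(x) = 6x + 4
Substitute x = 2:
f'(2) = 6 * 2 + 4
= 12 + 4
= 16

16


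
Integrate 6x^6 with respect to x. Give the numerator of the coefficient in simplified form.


Apply the power rule for integration:
integral of ax^n dx = a/(n+1) * x^(n+1) + C
integral of 6x^6 dx
= 6/7 * x^7 + C
The coefficient in lowest terms is 6/7, and its numerator is 6

6


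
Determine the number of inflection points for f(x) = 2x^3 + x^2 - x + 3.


Inflection points occur where f''(x) = 0 and concavity changes.
f(x) = 2x^3 + x^2 - x + 3
f'(x) = 6x^2 + 2x - 1
f''(x) = 12x + 2
Set f''(x) = 0:
12x + 2 = 0
x = -2 / 12 = -1/6
Since f''(x) is linear (degree 1), it changes sign at this point.
Therefore there is exactly 1 inflection point.

1


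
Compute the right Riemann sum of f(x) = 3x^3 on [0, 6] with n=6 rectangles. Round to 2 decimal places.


Right Riemann sum uses right endpoints of each subinterval.
Interval: [0, 6], n = 6
dx = (6 - 0) / 6 = 1
Right endpoints: [1, 2, 3, 4, 5, 6]
f values: [3, 24, 81, 192, 375, 648]
Sum = dx * (sum of f values)
= 1 * 1323
= 1323 = 1323.00

1323.00


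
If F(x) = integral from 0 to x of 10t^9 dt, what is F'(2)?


By the Fundamental Theorem of Calculus (Part 1):
If F(x) = integral from 0 to x of f(t) dt, then F'(x) = f(x)
Here f(t) = 10t^9
So F'(x) = 10x^9
Evaluate at x = 2:
F'(2) = 10 * 2^9
= 10 * 512
= 5120

5120


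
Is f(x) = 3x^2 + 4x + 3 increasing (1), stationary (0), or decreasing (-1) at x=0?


Compute f'(x) to determine behavior:
f'(x) = 6x + 4
f'(0) = 6 * 0 + 4
= 0 + 4
= 4
Since f'(0) > 0, the function is increasing (1)

1


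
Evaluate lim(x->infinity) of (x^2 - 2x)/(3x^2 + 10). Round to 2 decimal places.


For limits at infinity with equal-degree polynomials,
we compare leading coefficients.
Numerator leading term: x^2
Denominator leading term: 3x^2
Divide both by x^2:
lim = (1 - 2/x) / (3 + 10/x^2)
As x -> infinity, the 1/x and 1/x^2 terms vanish:
= 1/3 ≈ 0.33

0.33


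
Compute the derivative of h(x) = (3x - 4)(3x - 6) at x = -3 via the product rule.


Let u(x) = 3x - 4 and v(x) = 3x - 6
u'(x) = 3
v'(x) = 3
Product rule: h'(x) = u'(x)*v(x) + u(x)*v'(x)
= 3 * (3x - 6) + (3x - 4) * 3
At x = -3:
u(-3) = 3 * (-3) - 4 = -13
v(-3) = 3 * (-3) - 6 = -15
h'(-3) = 3 * (-15) + (-13) * 3
= -45 - 39
= -84

-84


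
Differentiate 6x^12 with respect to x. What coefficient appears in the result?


We apply the power rule: d/dx [ax^n] = a*n * x^(n-1)
d/dx [6x^12]
= 6 * 12 * x^(12-1)
= 72x^11
The coefficient is 72

72


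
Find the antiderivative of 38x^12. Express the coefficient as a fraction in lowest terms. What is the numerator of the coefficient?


Apply the power rule for integration:
integral of ax^n dx = a/(n+1) * x^(n+1) + C
integral of 38x^12 dx
= 38/13 * x^13 + C
The coefficient in lowest terms is 38/13, and its numerator is 38

38


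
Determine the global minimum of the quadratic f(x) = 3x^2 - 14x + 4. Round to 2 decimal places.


For a quadratic f(x) = ax^2 + bx + c with a > 0, the minimum is at the vertex.
Vertex x-coordinate: x = -b/(2a)
x = -(-14) / (2 * 3)
x = 14/6 = 7/3
Substitute back to find the minimum value:
f(7/3) = 3 * (7/3)^2 - 14 * (7/3) + 4
= 49/3 - 98/3 + 4
= -37/3 ≈ -12.33

-12.33


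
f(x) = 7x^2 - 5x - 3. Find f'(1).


Differentiate term by term using power and sum rules:
f(x) = 7x^2 - 5x - 3
f'(x) = 14x - 5
Substitute x = 1:
f'(1) = 14 * 1 - 5
= 14 - 5
= 9

9


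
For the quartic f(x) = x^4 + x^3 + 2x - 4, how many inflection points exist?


Inflection points occur where f''(x) = 0 and concavity changes.
f(x) = x^4 + x^3 + 2x - 4
f'(x) = 4x^3 + 3x^2 + 2
f''(x) = 12x^2 + 6x
This is a quadratic in x. Use the discriminant to count real roots.
Discriminant = (6)^2 - 4 * 12 * 0
= 36 - 0
= 36
Since discriminant > 0, f''(x) = 0 has 2 distinct real solutions.
A quadratic with two distinct real roots changes sign at each root, so concavity changes at both.
Number of inflection points: 2

2


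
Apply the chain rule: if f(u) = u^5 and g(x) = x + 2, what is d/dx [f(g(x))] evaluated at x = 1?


Using the chain rule: (f(g(x)))' = f'(g(x)) * g'(x)
First, find g(1):
g(1) = 1 * 1 + 2 = 3
Next, f'(u) = 5u^4
And g'(x) = 1
So f'(g(1)) * g'(1)
= 5 * 3^4 * 1
= 5 * 81 * 1
= 405

405


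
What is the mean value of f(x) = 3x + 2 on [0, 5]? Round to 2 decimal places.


Average value = 1/(b-a) * integral from a to b of f(x) dx
First compute the integral of 3x + 2:
F(x) = (3/2)x^2 + 2x
F(5) = 3/2 * 25 + 2 * 5 = 95/2
F(0) = 3/2 * 0 + 2 * 0 = 0
Integral = 95/2 - 0 = 95/2
Average = (95/2) / (5 - 0) = (95/2) / 5
= 19/2 = 9.50

9.50


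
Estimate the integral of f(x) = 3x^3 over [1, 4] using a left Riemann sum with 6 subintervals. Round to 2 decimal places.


Left Riemann sum uses left endpoints of each subinterval.
Interval: [1, 4], n = 6
dx = (4 - 1) / 6 = 1/2
Left endpoints: [1, 3/2, 2, 5/2, 3, 7/2]
f values: [3, 81/8, 24, 375/8, 81, 1029/8]
Sum = dx * (sum of f values)
= 1/2 * 2349/8
= 2349/16 ≈ 146.81

146.81


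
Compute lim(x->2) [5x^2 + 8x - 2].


Since polynomials are continuous, we use direct substitution.
lim(x->2) of 5x^2 + 8x - 2
= 5 * 2^2 + 8 * 2 - 2
= 20 + 16 - 2
= 34

34


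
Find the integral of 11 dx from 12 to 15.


The integral of a constant k over [a, b] equals k * (b - a).
integral from 12 to 15 of 11 dx
= 11 * (15 - 12)
= 11 * 3
= 33

33


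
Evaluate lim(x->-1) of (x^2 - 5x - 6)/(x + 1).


Direct substitution gives 0/0, so we factor the numerator.
Factor: (x^2 - 5x - 6) = (x + 1)(x - 6)
Cancel the common factor (x + 1):
(x^2 - 5x - 6)/(x + 1) = (x - 6)
Now substitute x = -1:
= (-1) - (6) = -7

-7


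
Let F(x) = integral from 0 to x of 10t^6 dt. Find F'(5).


By the Fundamental Theorem of Calculus (Part 1):
If F(x) = integral from 0 to x of f(t) dt, then F'(x) = f(x)
Here f(t) = 10t^6
So F'(x) = 10x^6
Evaluate at x = 5:
F'(5) = 10 * 5^6
= 10 * 15625
= 156250

156250


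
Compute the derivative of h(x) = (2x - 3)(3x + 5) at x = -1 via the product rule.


Let u(x) = 2x - 3 and v(x) = 3x + 5
u'(x) = 2
v'(x) = 3
Product rule: h'(x) = u'(x)*v(x) + u(x)*v'(x)
= 2 * (3x + 5) + (2x - 3) * 3
At x = -1:
u(-1) = 2 * (-1) - 3 = -5
v(-1) = 3 * (-1) + 5 = 2
h'(-1) = 2 * 2 + (-5) * 3
= 4 - 15
= -11

-11


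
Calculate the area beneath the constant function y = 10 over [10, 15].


The area under a constant function y = 10 is a rectangle.
Width = 15 - 10 = 5
Height = 10
Area = width * height
= 5 * 10
= 50

50


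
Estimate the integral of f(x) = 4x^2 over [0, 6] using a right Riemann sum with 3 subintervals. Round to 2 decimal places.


Right Riemann sum uses right endpoints of each subinterval.
Interval: [0, 6], n = 3
dx = (6 - 0) / 3 = 2
Right endpoints: [2, 4, 6]
f values: [16, 64, 144]
Sum = dx * (sum of f values)
= 2 * 224
= 448 = 448.00

448.00


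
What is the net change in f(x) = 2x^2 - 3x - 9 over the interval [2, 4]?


Net change = f(b) - f(a)
f(x) = 2x^2 - 3x - 9
Compute f(4):
f(4) = 2 * 4^2 - 3 * 4 - 9
= 32 - 12 - 9
= 11
Compute f(2):
f(2) = 2 * 2^2 - 3 * 2 - 9
= 8 - 6 - 9
= -7
Net change = 11 - (-7) = 18

18


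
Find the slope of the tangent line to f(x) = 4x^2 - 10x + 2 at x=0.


The slope of the tangent line equals f'(x) at the point.
f(x) = 4x^2 - 10x + 2
f'(x) = 8x - 10
At x = 0:
f'(0) = 8 * 0 - 10
= 0 - 10
= -10

-10


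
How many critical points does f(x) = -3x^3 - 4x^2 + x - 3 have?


Find where f'(x) = 0:
f(x) = -3x^3 - 4x^2 + x - 3
f'(x) = -9x^2 - 8x + 1
This is a quadratic in x. Use the discriminant to count real roots.
Discriminant = (-8)^2 - 4 * (-9) * 1
= 64 - (-36)
= 100
Since discriminant > 0, f'(x) = 0 has 2 real solutions.
Number of critical points: 2

2


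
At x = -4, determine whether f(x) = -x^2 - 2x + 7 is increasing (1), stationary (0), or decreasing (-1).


Compute f'(x) to determine behavior:
f'(x) = -2x - 2
f'(-4) = -2 * (-4) - 2
= 8 - 2
= 6
Since f'(-4) > 0, the function is increasing (1)

1


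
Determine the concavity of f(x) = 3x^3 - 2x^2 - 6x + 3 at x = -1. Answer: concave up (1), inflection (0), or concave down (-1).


Concavity is determined by the sign of f''(x).
f(x) = 3x^3 - 2x^2 - 6x + 3
f'(x) = 9x^2 - 4x - 6
f''(x) = 18x - 4
f''(-1) = 18 * (-1) - 4
= -18 - 4
= -22
Since f''(-1) < 0, the function is concave down (-1)

-1


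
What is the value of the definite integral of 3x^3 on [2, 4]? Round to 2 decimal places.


Find the antiderivative of 3x^3:
F(x) = 3/4 * x^4
Apply the Fundamental Theorem of Calculus:
F(4) - F(2)
= 3/4 * 4^4 - 3/4 * 2^4
= 3/4 * (256 - 16)
= 3/4 * 240
= 180 = 180.00

180.00


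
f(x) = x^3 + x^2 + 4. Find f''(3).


First derivative:
f'(x) = 3x^2 + 2x
Second derivative:
f''(x) = 6x + 2
Substitute x = 3:
f''(3) = 6 * 3 + 2
= 18 + 2
= 20

20


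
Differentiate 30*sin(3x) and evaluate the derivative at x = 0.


Apply the chain rule to differentiate 30*sin(3x):
d/dx [30*sin(3x)]
= 30 * cos(3x) * d/dx(3x)
= 30 * 3 * cos(3x)
= 90 * cos(3x)
Evaluate at x = 0:
= 90 * cos(0)
= 90 * 1
= 90

90


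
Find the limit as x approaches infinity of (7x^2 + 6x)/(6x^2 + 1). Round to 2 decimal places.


For limits at infinity with equal-degree polynomials,
we compare leading coefficients.
Numerator leading term: 7x^2
Denominator leading term: 6x^2
Divide both by x^2:
lim = (7 + 6/x) / (6 + 1/x^2)
As x -> infinity, the 1/x and 1/x^2 terms vanish:
= 7/6 ≈ 1.17

1.17


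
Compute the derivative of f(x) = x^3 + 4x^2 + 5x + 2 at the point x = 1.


Differentiate f(x) = x^3 + 4x^2 + 5x + 2 term by term:
f'(x) = 3x^2 + 8x + 5
Substitute x = 1:
f'(1) = 3 * 1^2 + 8 * 1 + 5
= 3 + 8 + 5
= 16

16


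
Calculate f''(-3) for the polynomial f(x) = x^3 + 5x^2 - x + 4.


First derivative:
f'(x) = 3x^2 + 10x - 1
Second derivative:
f''(x) = 6x + 10
Substitute x = -3:
f''(-3) = 6 * (-3) + 10
= -18 + 10
= -8

-8


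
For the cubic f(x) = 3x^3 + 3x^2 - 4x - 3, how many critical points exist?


Find where f'(x) = 0:
f(x) = 3x^3 + 3x^2 - 4x - 3
f'(x) = 9x^2 + 6x - 4
This is a quadratic in x. Use the discriminant to count real roots.
Discriminant = (6)^2 - 4 * 9 * (-4)
= 36 - (-144)
= 180
Since discriminant > 0, f'(x) = 0 has 2 real solutions.
Number of critical points: 2

2


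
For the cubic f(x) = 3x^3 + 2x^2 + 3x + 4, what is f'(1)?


Differentiate f(x) = 3x^3 + 2x^2 + 3x + 4 term by term:
f'(x) = 9x^2 + 4x + 3
Substitute x = 1:
f'(1) = 9 * 1^2 + 4 * 1 + 3
= 9 + 4 + 3
= 16

16


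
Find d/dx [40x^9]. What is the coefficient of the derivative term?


We apply the power rule: d/dx [ax^n] = a*n * x^(n-1)
d/dx [40x^9]
= 40 * 9 * x^(9-1)
= 360x^8
The coefficient is 360

360


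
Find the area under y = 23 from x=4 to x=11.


The area under a constant function y = 23 is a rectangle.
Width = 11 - 4 = 7
Height = 23
Area = width * height
= 7 * 23
= 161

161


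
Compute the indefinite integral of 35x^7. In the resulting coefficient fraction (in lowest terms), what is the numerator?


Apply the power rule for integration:
integral of ax^n dx = a/(n+1) * x^(n+1) + C
integral of 35x^7 dx
= 35/8 * x^8 + C
The coefficient in lowest terms is 35/8, and its numerator is 35

35


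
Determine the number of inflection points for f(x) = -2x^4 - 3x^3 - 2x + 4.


Inflection points occur where f''(x) = 0 and concavity changes.
f(x) = -2x^4 - 3x^3 - 2x + 4
f'(x) = -8x^3 - 9x^2 - 2
f''(x) = -24x^2 - 18x
This is a quadratic in x. Use the discriminant to count real roots.
Discriminant = (-18)^2 - 4 * (-24) * 0
= 324 - 0
= 324
Since discriminant > 0, f''(x) = 0 has 2 distinct real solutions.
A quadratic with two distinct real roots changes sign at each root, so concavity changes at both.
Number of inflection points: 2

2


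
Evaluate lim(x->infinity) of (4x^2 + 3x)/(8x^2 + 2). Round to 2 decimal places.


For limits at infinity with equal-degree polynomials,
we compare leading coefficients.
Numerator leading term: 4x^2
Denominator leading term: 8x^2
Divide both by x^2:
lim = (4 + 3/x) / (8 + 2/x^2)
As x -> infinity, the 1/x and 1/x^2 terms vanish:
= 4/8 = 1/2 = 0.50

0.50


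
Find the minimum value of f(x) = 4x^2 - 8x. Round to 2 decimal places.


For a quadratic f(x) = ax^2 + bx + c with a > 0, the minimum is at the vertex.
Vertex x-coordinate: x = -b/(2a)
x = -(-8) / (2 * 4)
x = 8/8 = 1
Substitute back to find the minimum value:
f(1) = 4 * 1^2 - 8 * 1 + 0
= 4 - 8 + 0
= -4 = -4.00

-4.00


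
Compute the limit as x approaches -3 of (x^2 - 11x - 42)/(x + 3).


Direct substitution gives 0/0, so we factor the numerator.
Factor: (x^2 - 11x - 42) = (x + 3)(x - 14)
Cancel the common factor (x + 3):
(x^2 - 11x - 42)/(x + 3) = (x - 14)
Now substitute x = -3:
= (-3) - (14) = -17

-17


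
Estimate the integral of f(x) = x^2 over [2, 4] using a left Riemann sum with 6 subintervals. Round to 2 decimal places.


Left Riemann sum uses left endpoints of each subinterval.
Interval: [2, 4], n = 6
dx = (4 - 2) / 6 = 1/3
Left endpoints: [2, 7/3, 8/3, 3, 10/3, 11/3]
f values: [4, 49/9, 64/9, 9, 100/9, 121/9]
Sum = dx * (sum of f values)
= 1/3 * 451/9
= 451/27 ≈ 16.70

16.70


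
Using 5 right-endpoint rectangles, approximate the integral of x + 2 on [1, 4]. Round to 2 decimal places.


Right Riemann sum uses right endpoints of each subinterval.
Interval: [1, 4], n = 5
dx = (4 - 1) / 5 = 3/5
Right endpoints: [8/5, 11/5, 14/5, 17/5, 4]
f values: [18/5, 21/5, 24/5, 27/5, 6]
Sum = dx * (sum of f values)
= 3/5 * 24
= 72/5 = 14.40

14.40


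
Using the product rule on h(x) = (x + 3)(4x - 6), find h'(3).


Let u(x) = x + 3 and v(x) = 4x - 6
u'(x) = 1
v'(x) = 4
Product rule: h'(x) = u'(x)*v(x) + u(x)*v'(x)
= 1 * (4x - 6) + (x + 3) * 4
At x = 3:
u(3) = 1 * 3 + 3 = 6
v(3) = 4 * 3 - 6 = 6
h'(3) = 1 * 6 + 6 * 4
= 6 + 24
= 30

30


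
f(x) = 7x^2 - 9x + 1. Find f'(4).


Differentiate term by term using power and sum rules:
f(x) = 7x^2 - 9x + 1
f'(x) = 14x - 9
Substitute x = 4:
f'(4) = 14 * 4 - 9
= 56 - 9
= 47

47


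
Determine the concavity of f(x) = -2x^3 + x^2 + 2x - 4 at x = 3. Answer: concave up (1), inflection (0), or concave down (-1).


Concavity is determined by the sign of f''(x).
f(x) = -2x^3 + x^2 + 2x - 4
f'(x) = -6x^2 + 2x + 2
f''(x) = -12x + 2
f''(3) = -12 * 3 + 2
= -36 + 2
= -34
Since f''(3) < 0, the function is concave down (-1)

-1


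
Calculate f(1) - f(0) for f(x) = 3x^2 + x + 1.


Net change = f(b) - f(a)
f(x) = 3x^2 + x + 1
Compute f(1):
f(1) = 3 * 1^2 + 1 * 1 + 1
= 3 + 1 + 1
= 5
Compute f(0):
f(0) = 3 * 0^2 + 1 * 0 + 1
= 0 + 0 + 1
= 1
Net change = 5 - 1 = 4

4


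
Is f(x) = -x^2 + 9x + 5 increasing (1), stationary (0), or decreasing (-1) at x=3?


Compute f'(x) to determine behavior:
f'(x) = -2x + 9
f'(3) = -2 * 3 + 9
= -6 + 9
= 3
Since f'(3) > 0, the function is increasing (1)

1


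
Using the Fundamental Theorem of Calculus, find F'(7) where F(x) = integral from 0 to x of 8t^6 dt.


By the Fundamental Theorem of Calculus (Part 1):
If F(x) = integral from 0 to x of f(t) dt, then F'(x) = f(x)
Here f(t) = 8t^6
So F'(x) = 8x^6
Evaluate at x = 7:
F'(7) = 8 * 7^6
= 8 * 117649
= 941192

941192


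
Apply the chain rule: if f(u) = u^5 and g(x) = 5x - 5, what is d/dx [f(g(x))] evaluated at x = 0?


Using the chain rule: (f(g(x)))' = f'(g(x)) * g'(x)
First, find g(0):
g(0) = 5 * 0 - 5 = -5
Next, f'(u) = 5u^4
And g'(x) = 5
So f'(g(0)) * g'(0)
= 5 * (-5)^4 * 5
= 5 * 625 * 5
= 15625

15625


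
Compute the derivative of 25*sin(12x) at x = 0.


Apply the chain rule to differentiate 25*sin(12x):
d/dx [25*sin(12x)]
= 25 * cos(12x) * d/dx(12x)
= 25 * 12 * cos(12x)
= 300 * cos(12x)
Evaluate at x = 0:
= 300 * cos(0)
= 300 * 1
= 300

300


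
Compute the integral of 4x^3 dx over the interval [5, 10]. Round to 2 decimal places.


Find the antiderivative of 4x^3:
F(x) = 4/4 * x^4
Apply the Fundamental Theorem of Calculus:
F(10) - F(5)
= 4/4 * 10^4 - 4/4 * 5^4
= 4/4 * (10000 - 625)
= 4/4 * 9375
= 9375 = 9375.00

9375.00


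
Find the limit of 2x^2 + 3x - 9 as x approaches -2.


Since polynomials are continuous, we use direct substitution.
lim(x->-2) of 2x^2 + 3x - 9
= 2 * (-2)^2 + 3 * (-2) - 9
= 8 - 6 - 9
= -7

-7


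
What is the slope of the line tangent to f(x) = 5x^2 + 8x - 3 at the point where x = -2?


The slope of the tangent line equals f'(x) at the point.
f(x) = 5x^2 + 8x - 3
f'(x) = 10x + 8
At x = -2:
f'(-2) = 10 * (-2) + 8
= -20 + 8
= -12

-12


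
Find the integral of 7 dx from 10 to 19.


The integral of a constant k over [a, b] equals k * (b - a).
integral from 10 to 19 of 7 dx
= 7 * (19 - 10)
= 7 * 9
= 63

63


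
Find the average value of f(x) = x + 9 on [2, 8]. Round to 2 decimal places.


Average value = 1/(b-a) * integral from a to b of f(x) dx
First compute the integral of x + 9:
F(x) = (1/2)x^2 + 9x
F(8) = 1/2 * 64 + 9 * 8 = 104
F(2) = 1/2 * 4 + 9 * 2 = 20
Integral = 104 - 20 = 84
Average = 84 / (8 - 2) = 84 / 6
= 14 = 14.00

14.00


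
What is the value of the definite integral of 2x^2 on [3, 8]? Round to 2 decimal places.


Find the antiderivative of 2x^2:
F(x) = 2/3 * x^3
Apply the Fundamental Theorem of Calculus:
F(8) - F(3)
= 2/3 * 8^3 - 2/3 * 3^3
= 2/3 * (512 - 27)
= 2/3 * 485
= 970/3 ≈ 323.33

323.33


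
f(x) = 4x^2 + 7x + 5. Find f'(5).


Differentiate term by term using power and sum rules:
f(x) = 4x^2 + 7x + 5
f'(x) = 8x + 7
Substitute x = 5:
f'(5) = 8 * 5 + 7
= 40 + 7
= 47

47


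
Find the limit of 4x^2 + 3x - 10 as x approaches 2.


Since polynomials are continuous, we use direct substitution.
lim(x->2) of 4x^2 + 3x - 10
= 4 * 2^2 + 3 * 2 - 10
= 16 + 6 - 10
= 12

12


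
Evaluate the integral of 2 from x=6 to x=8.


The integral of a constant k over [a, b] equals k * (b - a).
integral from 6 to 8 of 2 dx
= 2 * (8 - 6)
= 2 * 2
= 4

4


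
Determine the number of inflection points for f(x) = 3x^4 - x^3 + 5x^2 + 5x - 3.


Inflection points occur where f''(x) = 0 and concavity changes.
f(x) = 3x^4 - x^3 + 5x^2 + 5x - 3
f'(x) = 12x^3 - 3x^2 + 10x + 5
f''(x) = 36x^2 - 6x + 10
This is a quadratic in x. Use the discriminant to count real roots.
Discriminant = (-6)^2 - 4 * 36 * 10
= 36 - 1440
= -1404
Since discriminant < 0, f''(x) = 0 has no real solutions.
Number of inflection points: 0

0


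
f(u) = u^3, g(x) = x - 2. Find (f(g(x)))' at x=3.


Using the chain rule: (f(g(x)))' = f'(g(x)) * g'(x)
First, find g(3):
g(3) = 1 * 3 - 2 = 1
Next, f'(u) = 3u^2
And g'(x) = 1
So f'(g(3)) * g'(3)
= 3 * 1^2 * 1
= 3 * 1 * 1
= 3

3


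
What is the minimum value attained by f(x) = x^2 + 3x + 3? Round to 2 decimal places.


For a quadratic f(x) = ax^2 + bx + c with a > 0, the minimum is at the vertex.
Vertex x-coordinate: x = -b/(2a)
x = -(3) / (2 * 1)
x = -3/2
Substitute back to find the minimum value:
f(-3/2) = 1 * (-3/2)^2 + 3 * (-3/2) + 3
= 9/4 - 9/2 + 3
= 3/4 = 0.75

0.75


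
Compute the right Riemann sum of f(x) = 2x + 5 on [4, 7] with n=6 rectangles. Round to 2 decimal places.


Right Riemann sum uses right endpoints of each subinterval.
Interval: [4, 7], n = 6
dx = (7 - 4) / 6 = 1/2
Right endpoints: [9/2, 5, 11/2, 6, 13/2, 7]
f values: [14, 15, 16, 17, 18, 19]
Sum = dx * (sum of f values)
= 1/2 * 99
= 99/2 = 49.50

49.50


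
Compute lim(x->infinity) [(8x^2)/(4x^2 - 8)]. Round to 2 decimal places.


For limits at infinity with equal-degree polynomials,
we compare leading coefficients.
Numerator leading term: 8x^2
Denominator leading term: 4x^2
Divide both by x^2:
lim = (8) / (4 - 8/x^2)
As x -> infinity, the 1/x and 1/x^2 terms vanish:
= 8/4 = 2 = 2.00

2.00


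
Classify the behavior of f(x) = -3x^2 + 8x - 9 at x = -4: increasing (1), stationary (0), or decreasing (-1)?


Compute f'(x) to determine behavior:
f'(x) = -6x + 8
f'(-4) = -6 * (-4) + 8
= 24 + 8
= 32
Since f'(-4) > 0, the function is increasing (1)

1


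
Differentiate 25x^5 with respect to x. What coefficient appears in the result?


We apply the power rule: d/dx [ax^n] = a*n * x^(n-1)
d/dx [25x^5]
= 25 * 5 * x^(5-1)
= 125x^4
The coefficient is 125

125


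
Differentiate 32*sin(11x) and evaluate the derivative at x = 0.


Apply the chain rule to differentiate 32*sin(11x):
d/dx [32*sin(11x)]
= 32 * cos(11x) * d/dx(11x)
= 32 * 11 * cos(11x)
= 352 * cos(11x)
Evaluate at x = 0:
= 352 * cos(0)
= 352 * 1
= 352

352


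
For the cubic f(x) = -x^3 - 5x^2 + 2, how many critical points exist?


Find where f'(x) = 0:
f(x) = -x^3 - 5x^2 + 2
f'(x) = -3x^2 - 10x
This is a quadratic in x. Use the discriminant to count real roots.
Discriminant = (-10)^2 - 4 * (-3) * 0
= 100 - 0
= 100
Since discriminant > 0, f'(x) = 0 has 2 real solutions.
Number of critical points: 2

2


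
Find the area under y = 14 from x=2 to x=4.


The area under a constant function y = 14 is a rectangle.
Width = 4 - 2 = 2
Height = 14
Area = width * height
= 2 * 14
= 28

28


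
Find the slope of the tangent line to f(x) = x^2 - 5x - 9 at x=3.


The slope of the tangent line equals f'(x) at the point.
f(x) = x^2 - 5x - 9
f'(x) = 2x - 5
At x = 3:
f'(3) = 2 * 3 - 5
= 6 - 5
= 1

1


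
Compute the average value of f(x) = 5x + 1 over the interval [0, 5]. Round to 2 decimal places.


Average value = 1/(b-a) * integral from a to b of f(x) dx
First compute the integral of 5x + 1:
F(x) = (5/2)x^2 + x
F(5) = 5/2 * 25 + 1 * 5 = 135/2
F(0) = 5/2 * 0 + 1 * 0 = 0
Integral = 135/2 - 0 = 135/2
Average = (135/2) / (5 - 0) = (135/2) / 5
= 27/2 = 13.50

13.50


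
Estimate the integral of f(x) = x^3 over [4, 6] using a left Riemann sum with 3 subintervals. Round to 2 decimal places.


Left Riemann sum uses left endpoints of each subinterval.
Interval: [4, 6], n = 3
dx = (6 - 4) / 3 = 2/3
Left endpoints: [4, 14/3, 16/3]
f values: [64, 2744/27, 4096/27]
Sum = dx * (sum of f values)
= 2/3 * 952/3
= 1904/9 ≈ 211.56

211.56


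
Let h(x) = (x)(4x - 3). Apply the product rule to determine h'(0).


Let u(x) = x and v(x) = 4x - 3
u'(x) = 1
v'(x) = 4
Product rule: h'(x) = u'(x)*v(x) + u(x)*v'(x)
= 1 * (4x - 3) + (x) * 4
At x = 0:
u(0) = 1 * 0 + 0 = 0
v(0) = 4 * 0 - 3 = -3
h'(0) = 1 * (-3) + 0 * 4
= -3 + 0
= -3

-3


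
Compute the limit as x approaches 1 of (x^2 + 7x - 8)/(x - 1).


Direct substitution gives 0/0, so we factor the numerator.
Factor: (x^2 + 7x - 8) = (x - 1)(x + 8)
Cancel the common factor (x - 1):
(x^2 + 7x - 8)/(x - 1) = (x + 8)
Now substitute x = 1:
= (1) - (-8) = 9

9


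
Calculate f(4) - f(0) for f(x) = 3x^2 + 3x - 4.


Net change = f(b) - f(a)
f(x) = 3x^2 + 3x - 4
Compute f(4):
f(4) = 3 * 4^2 + 3 * 4 - 4
= 48 + 12 - 4
= 56
Compute f(0):
f(0) = 3 * 0^2 + 3 * 0 - 4
= 0 + 0 - 4
= -4
Net change = 56 - (-4) = 60

60


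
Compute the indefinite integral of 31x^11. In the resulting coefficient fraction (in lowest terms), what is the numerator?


Apply the power rule for integration:
integral of ax^n dx = a/(n+1) * x^(n+1) + C
integral of 31x^11 dx
= 31/12 * x^12 + C
The coefficient in lowest terms is 31/12, and its numerator is 31

31


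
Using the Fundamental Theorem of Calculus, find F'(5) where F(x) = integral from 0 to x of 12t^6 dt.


By the Fundamental Theorem of Calculus (Part 1):
If F(x) = integral from 0 to x of f(t) dt, then F'(x) = f(x)
Here f(t) = 12t^6
So F'(x) = 12x^6
Evaluate at x = 5:
F'(5) = 12 * 5^6
= 12 * 15625
= 187500

187500


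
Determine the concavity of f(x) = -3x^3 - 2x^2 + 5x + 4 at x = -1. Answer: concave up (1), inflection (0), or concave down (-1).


Concavity is determined by the sign of f''(x).
f(x) = -3x^3 - 2x^2 + 5x + 4
f'(x) = -9x^2 - 4x + 5
f''(x) = -18x - 4
f''(-1) = -18 * (-1) - 4
= 18 - 4
= 14
Since f''(-1) > 0, the function is concave up (1)

1


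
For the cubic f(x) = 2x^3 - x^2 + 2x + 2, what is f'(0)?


Differentiate f(x) = 2x^3 - x^2 + 2x + 2 term by term:
f'(x) = 6x^2 - 2x + 2
Substitute x = 0:
f'(0) = 6 * 0^2 - 2 * 0 + 2
= 0 + 0 + 2
= 2

2


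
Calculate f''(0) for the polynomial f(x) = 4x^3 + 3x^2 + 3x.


First derivative:
f'(x) = 12x^2 + 6x + 3
Second derivative:
f''(x) = 24x + 6
Substitute x = 0:
f''(0) = 24 * 0 + 6
= 0 + 6
= 6

6


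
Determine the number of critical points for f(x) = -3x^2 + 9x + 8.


Find where f'(x) = 0:
f'(x) = -6x + 9
Set f'(x) = 0:
-6x + 9 = 0
x = -9 / (-6) = 3/2
This is a linear equation in x, so there is exactly one solution.
Number of critical points: 1

1


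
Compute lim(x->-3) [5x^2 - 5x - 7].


Since polynomials are continuous, we use direct substitution.
lim(x->-3) of 5x^2 - 5x - 7
= 5 * (-3)^2 - 5 * (-3) - 7
= 45 + 15 - 7
= 53

53


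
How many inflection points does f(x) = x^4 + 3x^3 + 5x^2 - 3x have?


Inflection points occur where f''(x) = 0 and concavity changes.
f(x) = x^4 + 3x^3 + 5x^2 - 3x
f'(x) = 4x^3 + 9x^2 + 10x - 3
f''(x) = 12x^2 + 18x + 10
This is a quadratic in x. Use the discriminant to count real roots.
Discriminant = (18)^2 - 4 * 12 * 10
= 324 - 480
= -156
Since discriminant < 0, f''(x) = 0 has no real solutions.
Number of inflection points: 0

0


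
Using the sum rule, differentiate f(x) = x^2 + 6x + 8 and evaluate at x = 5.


Differentiate term by term using power and sum rules:
f(x) = x^2 + 6x + 8
f'(x) = 2x + 6
Substitute x = 5:
f'(5) = 2 * 5 + 6
= 10 + 6
= 16

16


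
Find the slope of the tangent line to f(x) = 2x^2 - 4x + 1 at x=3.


The slope of the tangent line equals f'(x) at the point.
f(x) = 2x^2 - 4x + 1
f'(x) = 4x - 4
At x = 3:
f'(3) = 4 * 3 - 4
= 12 - 4
= 8

8


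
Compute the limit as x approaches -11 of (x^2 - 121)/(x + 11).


Direct substitution gives 0/0, so we factor the numerator.
Factor: (x^2 - 121) = (x + 11)(x - 11)
Cancel the common factor (x + 11):
(x^2 - 121)/(x + 11) = (x - 11)
Now substitute x = -11:
= (-11) - (11) = -22

-22


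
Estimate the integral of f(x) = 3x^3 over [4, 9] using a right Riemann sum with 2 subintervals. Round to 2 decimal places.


Right Riemann sum uses right endpoints of each subinterval.
Interval: [4, 9], n = 2
dx = (9 - 4) / 2 = 5/2
Right endpoints: [13/2, 9]
f values: [6591/8, 2187]
Sum = dx * (sum of f values)
= 5/2 * 24087/8
= 120435/16 ≈ 7527.19

7527.19


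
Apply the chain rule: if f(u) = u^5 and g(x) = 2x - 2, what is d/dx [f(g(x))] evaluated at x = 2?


Using the chain rule: (f(g(x)))' = f'(g(x)) * g'(x)
First, find g(2):
g(2) = 2 * 2 - 2 = 2
Next, f'(u) = 5u^4
And g'(x) = 2
So f'(g(2)) * g'(2)
= 5 * 2^4 * 2
= 5 * 16 * 2
= 160

160


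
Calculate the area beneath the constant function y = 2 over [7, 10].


The area under a constant function y = 2 is a rectangle.
Width = 10 - 7 = 3
Height = 2
Area = width * height
= 3 * 2
= 6

6


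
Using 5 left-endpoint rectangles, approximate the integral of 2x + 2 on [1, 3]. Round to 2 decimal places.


Left Riemann sum uses left endpoints of each subinterval.
Interval: [1, 3], n = 5
dx = (3 - 1) / 5 = 2/5
Left endpoints: [1, 7/5, 9/5, 11/5, 13/5]
f values: [4, 24/5, 28/5, 32/5, 36/5]
Sum = dx * (sum of f values)
= 2/5 * 28
= 56/5 = 11.20

11.20


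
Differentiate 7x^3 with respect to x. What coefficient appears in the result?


We apply the power rule: d/dx [ax^n] = a*n * x^(n-1)
d/dx [7x^3]
= 7 * 3 * x^(3-1)
= 21x^2
The coefficient is 21

21


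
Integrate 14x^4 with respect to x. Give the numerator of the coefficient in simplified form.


Apply the power rule for integration:
integral of ax^n dx = a/(n+1) * x^(n+1) + C
integral of 14x^4 dx
= 14/5 * x^5 + C
The coefficient in lowest terms is 14/5, and its numerator is 14

14


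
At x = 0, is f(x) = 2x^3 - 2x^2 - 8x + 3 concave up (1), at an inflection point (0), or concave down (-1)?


Concavity is determined by the sign of f''(x).
f(x) = 2x^3 - 2x^2 - 8x + 3
f'(x) = 6x^2 - 4x - 8
f''(x) = 12x - 4
f''(0) = 12 * 0 - 4
= 0 - 4
= -4
Since f''(0) < 0, the function is concave down (-1)

-1


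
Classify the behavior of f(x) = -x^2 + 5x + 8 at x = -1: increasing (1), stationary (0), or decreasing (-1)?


Compute f'(x) to determine behavior:
f'(x) = -2x + 5
f'(-1) = -2 * (-1) + 5
= 2 + 5
= 7
Since f'(-1) > 0, the function is increasing (1)

1


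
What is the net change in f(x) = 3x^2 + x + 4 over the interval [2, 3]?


Net change = f(b) - f(a)
f(x) = 3x^2 + x + 4
Compute f(3):
f(3) = 3 * 3^2 + 1 * 3 + 4
= 27 + 3 + 4
= 34
Compute f(2):
f(2) = 3 * 2^2 + 1 * 2 + 4
= 12 + 2 + 4
= 18
Net change = 34 - 18 = 16

16


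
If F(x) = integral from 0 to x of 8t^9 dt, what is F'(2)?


By the Fundamental Theorem of Calculus (Part 1):
If F(x) = integral from 0 to x of f(t) dt, then F'(x) = f(x)
Here f(t) = 8t^9
So F'(x) = 8x^9
Evaluate at x = 2:
F'(2) = 8 * 2^9
= 8 * 512
= 4096

4096


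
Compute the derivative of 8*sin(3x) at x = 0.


Apply the chain rule to differentiate 8*sin(3x):
d/dx [8*sin(3x)]
= 8 * cos(3x) * d/dx(3x)
= 8 * 3 * cos(3x)
= 24 * cos(3x)
Evaluate at x = 0:
= 24 * cos(0)
= 24 * 1
= 24

24


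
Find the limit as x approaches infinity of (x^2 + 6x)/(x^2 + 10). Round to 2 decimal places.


For limits at infinity with equal-degree polynomials,
we compare leading coefficients.
Numerator leading term: x^2
Denominator leading term: x^2
Divide both by x^2:
lim = (1 + 6/x) / (1 + 10/x^2)
As x -> infinity, the 1/x and 1/x^2 terms vanish:
= 1/1 = 1 = 1.00

1.00


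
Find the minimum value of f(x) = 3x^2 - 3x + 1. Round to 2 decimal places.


For a quadratic f(x) = ax^2 + bx + c with a > 0, the minimum is at the vertex.
Vertex x-coordinate: x = -b/(2a)
x = -(-3) / (2 * 3)
x = 3/6 = 1/2
Substitute back to find the minimum value:
f(1/2) = 3 * (1/2)^2 - 3 * (1/2) + 1
= 3/4 - 3/2 + 1
= 1/4 = 0.25

0.25


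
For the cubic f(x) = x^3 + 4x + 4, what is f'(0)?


Differentiate f(x) = x^3 + 4x + 4 term by term:
f'(x) = 3x^2 + 4
Substitute x = 0:
f'(0) = 3 * 0^2 + 0 * 0 + 4
= 0 + 0 + 4
= 4

4


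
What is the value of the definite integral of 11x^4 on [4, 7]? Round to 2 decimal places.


Find the antiderivative of 11x^4:
F(x) = 11/5 * x^5
Apply the Fundamental Theorem of Calculus:
F(7) - F(4)
= 11/5 * 7^5 - 11/5 * 4^5
= 11/5 * (16807 - 1024)
= 11/5 * 15783
= 173613/5 = 34722.60

34722.60


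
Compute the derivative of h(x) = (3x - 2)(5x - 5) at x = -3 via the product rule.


Let u(x) = 3x - 2 and v(x) = 5x - 5
u'(x) = 3
v'(x) = 5
Product rule: h'(x) = u'(x)*v(x) + u(x)*v'(x)
= 3 * (5x - 5) + (3x - 2) * 5
At x = -3:
u(-3) = 3 * (-3) - 2 = -11
v(-3) = 5 * (-3) - 5 = -20
h'(-3) = 3 * (-20) + (-11) * 5
= -60 - 55
= -115

-115


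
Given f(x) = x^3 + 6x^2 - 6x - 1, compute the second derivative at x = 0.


First derivative:
f'(x) = 3x^2 + 12x - 6
Second derivative:
f''(x) = 6x + 12
Substitute x = 0:
f''(0) = 6 * 0 + 12
= 0 + 12
= 12

12


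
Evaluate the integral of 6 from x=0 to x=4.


The integral of a constant k over [a, b] equals k * (b - a).
integral from 0 to 4 of 6 dx
= 6 * (4 - 0)
= 6 * 4
= 24

24


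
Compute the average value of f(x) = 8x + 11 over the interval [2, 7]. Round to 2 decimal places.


Average value = 1/(b-a) * integral from a to b of f(x) dx
First compute the integral of 8x + 11:
F(x) = 4x^2 + 11x
F(7) = 4 * 49 + 11 * 7 = 273
F(2) = 4 * 4 + 11 * 2 = 38
Integral = 273 - 38 = 235
Average = 235 / (7 - 2) = 235 / 5
= 47 = 47.00

47.00


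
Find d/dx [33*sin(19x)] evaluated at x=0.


Apply the chain rule to differentiate 33*sin(19x):
d/dx [33*sin(19x)]
= 33 * cos(19x) * d/dx(19x)
= 33 * 19 * cos(19x)
= 627 * cos(19x)
Evaluate at x = 0:
= 627 * cos(0)
= 627 * 1
= 627

627
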